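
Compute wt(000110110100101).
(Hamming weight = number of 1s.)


Counting 1s in 000110110100101

7


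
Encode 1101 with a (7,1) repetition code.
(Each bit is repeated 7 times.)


Each bit -> 7 copies

1111111111111100000001111111


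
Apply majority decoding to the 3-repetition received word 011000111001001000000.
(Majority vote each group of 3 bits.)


Groups: 011, 000, 111, 001, 001, 000, 000
Majority votes: 1010000

1010000


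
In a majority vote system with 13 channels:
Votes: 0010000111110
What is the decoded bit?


Ones: 6 out of 13
Threshold: 7

0 (6/13 voted 1)


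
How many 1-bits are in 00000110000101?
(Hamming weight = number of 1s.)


Counting 1s in 00000110000101

4


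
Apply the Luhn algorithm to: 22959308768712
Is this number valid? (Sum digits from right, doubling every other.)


Luhn sum = 69
69 mod 10 = 9

Invalid (Luhn sum mod 10 = 9)


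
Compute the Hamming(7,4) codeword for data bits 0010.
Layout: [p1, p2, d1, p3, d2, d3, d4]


Parity bits: p1=0, p2=1, p3=1

0101010


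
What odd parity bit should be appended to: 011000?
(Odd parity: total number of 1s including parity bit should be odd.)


Number of 1s in data: 2
Parity bit: 1

1


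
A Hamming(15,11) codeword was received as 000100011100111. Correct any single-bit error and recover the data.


Syndrome = 3: error at position 3

Data: 10001100111 (corrected bit 3)


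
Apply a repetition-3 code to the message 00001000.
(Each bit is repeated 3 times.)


Each bit -> 3 copies

000000000000111000000000


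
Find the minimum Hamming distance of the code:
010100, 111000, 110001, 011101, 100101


Comparing all pairs, minimum distance: 2
Can detect 1 errors, correct 0 errors

2


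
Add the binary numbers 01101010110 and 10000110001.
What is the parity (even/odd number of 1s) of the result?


01101010110 = 854
10000110001 = 1073
Sum = 1927 = 11110000111
1s count = 7

odd parity (7 ones in 11110000111)


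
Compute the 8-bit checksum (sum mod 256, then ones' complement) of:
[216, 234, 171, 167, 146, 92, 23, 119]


Sum = 1168 mod 256 = 144
Complement = 111

111


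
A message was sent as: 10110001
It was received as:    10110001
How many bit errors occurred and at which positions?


XOR: 00000000

0 errors (received matches sent)


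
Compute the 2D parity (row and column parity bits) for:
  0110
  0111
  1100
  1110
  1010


Row parities: 01010
Column parities: 1001

Row P: 01010, Col P: 1001, Corner: 0


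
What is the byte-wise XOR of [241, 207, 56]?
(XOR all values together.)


XOR chain: 241 ^ 207 ^ 56 = 6

6


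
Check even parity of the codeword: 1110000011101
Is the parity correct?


Number of 1s: 7

No, parity error (7 ones)


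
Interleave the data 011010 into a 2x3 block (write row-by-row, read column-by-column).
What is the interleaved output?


Matrix:
  011
  010
Read columns: 001110

001110


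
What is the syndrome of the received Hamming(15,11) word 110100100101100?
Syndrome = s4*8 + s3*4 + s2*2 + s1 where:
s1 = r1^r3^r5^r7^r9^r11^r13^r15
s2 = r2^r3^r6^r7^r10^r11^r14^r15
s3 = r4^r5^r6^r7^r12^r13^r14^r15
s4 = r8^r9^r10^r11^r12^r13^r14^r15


s1=1, s2=1, s3=0, s4=1

Syndrome = 11 (error at position 11)


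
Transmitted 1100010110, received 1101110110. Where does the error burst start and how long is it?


XOR: 0001100000

Burst at position 3, length 2


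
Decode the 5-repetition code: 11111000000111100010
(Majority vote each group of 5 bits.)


Groups: 11111, 00000, 01111, 00010
Majority votes: 1010

1010


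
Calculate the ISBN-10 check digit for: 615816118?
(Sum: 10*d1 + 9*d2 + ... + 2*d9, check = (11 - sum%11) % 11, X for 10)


Weighted sum: 224
224 mod 11 = 4

Check digit: 7


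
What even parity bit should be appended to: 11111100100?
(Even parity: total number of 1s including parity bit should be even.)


Number of 1s in data: 7
Parity bit: 1

1


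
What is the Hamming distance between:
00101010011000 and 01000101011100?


XOR: 01101111000100
Count of 1s: 7

7


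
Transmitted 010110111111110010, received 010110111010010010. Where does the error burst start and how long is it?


XOR: 000000000101100000

Burst at position 9, length 4


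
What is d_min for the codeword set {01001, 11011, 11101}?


Comparing all pairs, minimum distance: 2
Can detect 1 errors, correct 0 errors

2


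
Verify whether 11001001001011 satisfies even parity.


Number of 1s: 7

No, parity error (7 ones)


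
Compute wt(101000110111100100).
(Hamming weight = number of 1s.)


Counting 1s in 101000110111100100

9


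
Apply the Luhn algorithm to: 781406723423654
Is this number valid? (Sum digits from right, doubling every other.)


Luhn sum = 67
67 mod 10 = 7

Invalid (Luhn sum mod 10 = 7)


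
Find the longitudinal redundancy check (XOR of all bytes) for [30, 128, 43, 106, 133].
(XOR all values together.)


XOR chain: 30 ^ 128 ^ 43 ^ 106 ^ 133 = 90

90


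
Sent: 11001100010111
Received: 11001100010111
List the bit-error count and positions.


XOR: 00000000000000

0 errors (received matches sent)


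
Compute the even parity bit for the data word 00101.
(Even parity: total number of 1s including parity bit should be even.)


Number of 1s in data: 2
Parity bit: 0

0


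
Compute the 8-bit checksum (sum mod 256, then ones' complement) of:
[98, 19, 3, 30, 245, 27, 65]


Sum = 487 mod 256 = 231
Complement = 24

24


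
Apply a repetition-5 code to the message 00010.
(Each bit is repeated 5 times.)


Each bit -> 5 copies

0000000000000001111100000


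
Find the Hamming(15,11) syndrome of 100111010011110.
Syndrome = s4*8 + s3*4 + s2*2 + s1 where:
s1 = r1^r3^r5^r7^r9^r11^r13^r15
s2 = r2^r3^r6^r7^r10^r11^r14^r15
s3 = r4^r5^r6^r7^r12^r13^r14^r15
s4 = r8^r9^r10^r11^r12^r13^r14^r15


s1=0, s2=1, s3=0, s4=1

Syndrome = 10 (error at position 10)


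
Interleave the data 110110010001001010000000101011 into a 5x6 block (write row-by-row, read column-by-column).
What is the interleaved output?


Matrix:
  110110
  010001
  001010
  000000
  101011
Read columns: 100011100000101100001010101001

100011100000101100001010101001


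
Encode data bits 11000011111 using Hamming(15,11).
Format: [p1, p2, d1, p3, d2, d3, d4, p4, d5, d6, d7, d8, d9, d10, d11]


Parity bits: p1=1, p2=0, p3=1, p4=1

101110010011111


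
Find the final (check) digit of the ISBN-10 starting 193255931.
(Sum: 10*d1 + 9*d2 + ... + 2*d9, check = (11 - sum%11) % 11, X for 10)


Weighted sum: 231
231 mod 11 = 0

Check digit: 0


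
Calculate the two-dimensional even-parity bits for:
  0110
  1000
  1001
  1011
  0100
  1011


Row parities: 010111
Column parities: 0011

Row P: 010111, Col P: 0011, Corner: 0


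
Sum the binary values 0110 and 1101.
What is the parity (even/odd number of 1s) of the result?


0110 = 6
1101 = 13
Sum = 19 = 10011
1s count = 3

odd parity (3 ones in 10011)


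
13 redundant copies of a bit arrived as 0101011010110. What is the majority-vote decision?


Ones: 7 out of 13
Threshold: 7

1 (7/13 voted 1)


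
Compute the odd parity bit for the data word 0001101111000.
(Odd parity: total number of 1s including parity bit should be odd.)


Number of 1s in data: 6
Parity bit: 1

1


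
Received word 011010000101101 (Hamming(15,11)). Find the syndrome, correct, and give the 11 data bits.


Syndrome = 0: no error detected

Data: 11000101101 (no errors)


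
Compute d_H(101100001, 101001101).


XOR: 000101100
Count of 1s: 3

3


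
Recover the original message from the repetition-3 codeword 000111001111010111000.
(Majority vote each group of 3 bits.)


Groups: 000, 111, 001, 111, 010, 111, 000
Majority votes: 0101010

0101010


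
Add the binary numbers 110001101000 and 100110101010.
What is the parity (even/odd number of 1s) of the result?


110001101000 = 3176
100110101010 = 2474
Sum = 5650 = 1011000010010
1s count = 5

odd parity (5 ones in 1011000010010)


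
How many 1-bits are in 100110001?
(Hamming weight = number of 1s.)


Counting 1s in 100110001

4


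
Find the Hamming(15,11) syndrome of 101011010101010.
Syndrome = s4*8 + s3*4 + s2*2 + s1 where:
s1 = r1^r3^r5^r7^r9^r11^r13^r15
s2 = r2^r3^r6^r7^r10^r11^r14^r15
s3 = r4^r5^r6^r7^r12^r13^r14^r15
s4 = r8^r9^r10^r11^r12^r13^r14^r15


s1=1, s2=0, s3=0, s4=0

Syndrome = 1 (error at position 1)


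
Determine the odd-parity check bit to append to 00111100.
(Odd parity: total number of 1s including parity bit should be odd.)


Number of 1s in data: 4
Parity bit: 1

1


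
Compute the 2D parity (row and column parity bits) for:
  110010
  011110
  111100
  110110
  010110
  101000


Row parities: 100010
Column parities: 011000

Row P: 100010, Col P: 011000, Corner: 0


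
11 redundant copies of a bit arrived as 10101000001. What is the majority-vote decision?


Ones: 4 out of 11
Threshold: 6

0 (4/11 voted 1)


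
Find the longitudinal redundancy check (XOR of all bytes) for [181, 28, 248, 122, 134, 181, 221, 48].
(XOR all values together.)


XOR chain: 181 ^ 28 ^ 248 ^ 122 ^ 134 ^ 181 ^ 221 ^ 48 = 245

245


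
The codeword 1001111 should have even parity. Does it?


Number of 1s: 5

No, parity error (5 ones)


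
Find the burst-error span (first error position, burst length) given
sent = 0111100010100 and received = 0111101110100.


XOR: 0000001100000

Burst at position 6, length 2


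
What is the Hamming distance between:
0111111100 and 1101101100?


XOR: 1010010000
Count of 1s: 3

3


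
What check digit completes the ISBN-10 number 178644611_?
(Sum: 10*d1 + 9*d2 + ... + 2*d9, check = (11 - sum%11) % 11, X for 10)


Weighted sum: 252
252 mod 11 = 10

Check digit: 1


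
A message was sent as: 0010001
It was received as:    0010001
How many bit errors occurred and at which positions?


XOR: 0000000

0 errors (received matches sent)


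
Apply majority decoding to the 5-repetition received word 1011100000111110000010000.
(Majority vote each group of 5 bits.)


Groups: 10111, 00000, 11111, 00000, 10000
Majority votes: 10100

10100


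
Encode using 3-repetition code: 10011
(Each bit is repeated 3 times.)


Each bit -> 3 copies

111000000111111


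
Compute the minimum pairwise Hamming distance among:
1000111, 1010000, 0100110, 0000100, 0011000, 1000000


Comparing all pairs, minimum distance: 1
Can detect 0 errors, correct 0 errors

1


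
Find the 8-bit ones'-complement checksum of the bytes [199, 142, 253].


Sum = 594 mod 256 = 82
Complement = 173

173


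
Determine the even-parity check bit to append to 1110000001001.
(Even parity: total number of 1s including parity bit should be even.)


Number of 1s in data: 5
Parity bit: 1

1


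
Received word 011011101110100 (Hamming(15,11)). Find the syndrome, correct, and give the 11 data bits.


Syndrome = 0: no error detected

Data: 11111110100 (no errors)


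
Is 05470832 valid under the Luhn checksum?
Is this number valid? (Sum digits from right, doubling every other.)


Luhn sum = 36
36 mod 10 = 6

Invalid (Luhn sum mod 10 = 6)


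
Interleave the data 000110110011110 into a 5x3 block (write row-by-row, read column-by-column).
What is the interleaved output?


Matrix:
  000
  110
  110
  011
  110
Read columns: 011010111100010

011010111100010


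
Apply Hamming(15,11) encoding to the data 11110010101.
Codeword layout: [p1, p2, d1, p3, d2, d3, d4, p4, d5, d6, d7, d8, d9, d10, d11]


Parity bits: p1=0, p2=1, p3=1, p4=1

011111110010101


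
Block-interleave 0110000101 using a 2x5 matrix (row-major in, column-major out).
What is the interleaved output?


Matrix:
  01100
  00101
Read columns: 0010110001

0010110001


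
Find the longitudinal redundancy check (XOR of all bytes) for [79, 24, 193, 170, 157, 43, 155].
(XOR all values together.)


XOR chain: 79 ^ 24 ^ 193 ^ 170 ^ 157 ^ 43 ^ 155 = 17

17


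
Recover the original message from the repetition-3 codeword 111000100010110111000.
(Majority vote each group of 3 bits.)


Groups: 111, 000, 100, 010, 110, 111, 000
Majority votes: 1000110

1000110


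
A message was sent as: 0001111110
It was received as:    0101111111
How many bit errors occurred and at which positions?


XOR: 0100000001

2 error(s) at position(s): 1, 9


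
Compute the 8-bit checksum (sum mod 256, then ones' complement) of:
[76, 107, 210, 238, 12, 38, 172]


Sum = 853 mod 256 = 85
Complement = 170

170


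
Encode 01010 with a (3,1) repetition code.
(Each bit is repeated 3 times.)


Each bit -> 3 copies

000111000111000


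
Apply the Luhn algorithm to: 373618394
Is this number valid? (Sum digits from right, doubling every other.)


Luhn sum = 38
38 mod 10 = 8

Invalid (Luhn sum mod 10 = 8)


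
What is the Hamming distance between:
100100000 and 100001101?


XOR: 000101101
Count of 1s: 4

4


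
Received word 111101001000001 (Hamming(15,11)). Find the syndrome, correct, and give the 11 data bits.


Syndrome = 4: error at position 4

Data: 10101000001 (corrected bit 4)


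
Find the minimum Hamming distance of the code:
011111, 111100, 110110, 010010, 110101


Comparing all pairs, minimum distance: 2
Can detect 1 errors, correct 0 errors

2


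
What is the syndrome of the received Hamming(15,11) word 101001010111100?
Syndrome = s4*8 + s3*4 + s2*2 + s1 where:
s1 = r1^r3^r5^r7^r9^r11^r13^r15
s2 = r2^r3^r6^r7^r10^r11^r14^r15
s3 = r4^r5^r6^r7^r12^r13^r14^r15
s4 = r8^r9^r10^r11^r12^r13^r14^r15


s1=0, s2=0, s3=1, s4=1

Syndrome = 12 (error at position 12)


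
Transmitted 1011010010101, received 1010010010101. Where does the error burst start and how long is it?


XOR: 0001000000000

Burst at position 3, length 1


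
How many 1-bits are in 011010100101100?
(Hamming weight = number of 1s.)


Counting 1s in 011010100101100

7


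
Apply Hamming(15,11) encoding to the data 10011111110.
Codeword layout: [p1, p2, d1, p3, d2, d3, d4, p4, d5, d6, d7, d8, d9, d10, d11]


Parity bits: p1=1, p2=1, p3=0, p4=0

111000101111110


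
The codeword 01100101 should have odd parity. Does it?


Number of 1s: 4

No, parity error (4 ones)


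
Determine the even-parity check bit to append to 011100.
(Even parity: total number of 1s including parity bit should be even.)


Number of 1s in data: 3
Parity bit: 1

1


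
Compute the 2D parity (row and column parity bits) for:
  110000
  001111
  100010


Row parities: 000
Column parities: 011101

Row P: 000, Col P: 011101, Corner: 0


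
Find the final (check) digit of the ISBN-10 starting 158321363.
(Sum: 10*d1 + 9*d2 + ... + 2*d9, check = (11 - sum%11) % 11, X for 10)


Weighted sum: 193
193 mod 11 = 6

Check digit: 5


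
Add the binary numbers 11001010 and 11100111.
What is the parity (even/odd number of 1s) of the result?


11001010 = 202
11100111 = 231
Sum = 433 = 110110001
1s count = 5

odd parity (5 ones in 110110001)


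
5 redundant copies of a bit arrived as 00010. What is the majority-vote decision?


Ones: 1 out of 5
Threshold: 3

0 (1/5 voted 1)


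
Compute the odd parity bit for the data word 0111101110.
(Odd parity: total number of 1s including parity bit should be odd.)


Number of 1s in data: 7
Parity bit: 0

0


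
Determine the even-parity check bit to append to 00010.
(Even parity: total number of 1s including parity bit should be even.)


Number of 1s in data: 1
Parity bit: 1

1


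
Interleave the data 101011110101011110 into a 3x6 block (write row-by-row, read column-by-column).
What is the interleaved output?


Matrix:
  101011
  110101
  011110
Read columns: 110011101011101110

110011101011101110


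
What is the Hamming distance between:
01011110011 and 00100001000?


XOR: 01111111011
Count of 1s: 9

9


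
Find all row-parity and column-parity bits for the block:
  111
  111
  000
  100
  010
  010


Row parities: 110111
Column parities: 100

Row P: 110111, Col P: 100, Corner: 1


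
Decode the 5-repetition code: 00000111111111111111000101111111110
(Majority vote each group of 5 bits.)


Groups: 00000, 11111, 11111, 11111, 00010, 11111, 11110
Majority votes: 0111011

0111011


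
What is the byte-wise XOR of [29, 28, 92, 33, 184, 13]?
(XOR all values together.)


XOR chain: 29 ^ 28 ^ 92 ^ 33 ^ 184 ^ 13 = 201

201


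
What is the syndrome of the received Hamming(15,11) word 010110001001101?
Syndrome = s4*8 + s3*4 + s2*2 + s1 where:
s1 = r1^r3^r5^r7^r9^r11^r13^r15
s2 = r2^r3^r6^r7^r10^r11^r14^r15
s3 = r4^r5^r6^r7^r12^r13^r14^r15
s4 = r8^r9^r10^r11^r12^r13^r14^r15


s1=0, s2=0, s3=1, s4=0

Syndrome = 4 (error at position 4)


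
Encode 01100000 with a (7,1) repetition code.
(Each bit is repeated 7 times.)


Each bit -> 7 copies

00000001111111111111100000000000000000000000000000000000


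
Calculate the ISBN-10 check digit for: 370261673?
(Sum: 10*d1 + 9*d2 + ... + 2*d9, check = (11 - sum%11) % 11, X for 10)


Weighted sum: 199
199 mod 11 = 1

Check digit: X


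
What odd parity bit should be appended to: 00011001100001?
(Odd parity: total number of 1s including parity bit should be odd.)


Number of 1s in data: 5
Parity bit: 0

0


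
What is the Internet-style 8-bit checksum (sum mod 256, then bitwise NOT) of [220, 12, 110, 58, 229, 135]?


Sum = 764 mod 256 = 252
Complement = 3

3


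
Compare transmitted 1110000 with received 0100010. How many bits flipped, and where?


XOR: 1010010

3 error(s) at position(s): 0, 2, 5


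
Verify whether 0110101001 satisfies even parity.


Number of 1s: 5

No, parity error (5 ones)


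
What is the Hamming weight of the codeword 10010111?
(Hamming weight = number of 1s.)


Counting 1s in 10010111

5


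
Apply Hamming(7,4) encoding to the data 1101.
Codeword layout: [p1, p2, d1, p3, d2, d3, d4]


Parity bits: p1=1, p2=0, p3=0

1010101


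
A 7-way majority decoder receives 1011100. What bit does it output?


Ones: 4 out of 7
Threshold: 4

1 (4/7 voted 1)


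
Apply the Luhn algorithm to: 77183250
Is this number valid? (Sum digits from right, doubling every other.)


Luhn sum = 31
31 mod 10 = 1

Invalid (Luhn sum mod 10 = 1)


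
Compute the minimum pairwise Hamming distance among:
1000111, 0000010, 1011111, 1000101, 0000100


Comparing all pairs, minimum distance: 1
Can detect 0 errors, correct 0 errors

1


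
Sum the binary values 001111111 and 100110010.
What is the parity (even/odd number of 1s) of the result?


001111111 = 127
100110010 = 306
Sum = 433 = 110110001
1s count = 5

odd parity (5 ones in 110110001)


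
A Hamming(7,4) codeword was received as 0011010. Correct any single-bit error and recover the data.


Syndrome = 1: error at position 1

Data: 1010 (corrected bit 1)


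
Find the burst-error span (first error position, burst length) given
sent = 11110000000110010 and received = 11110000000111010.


XOR: 00000000000001000

Burst at position 13, length 1


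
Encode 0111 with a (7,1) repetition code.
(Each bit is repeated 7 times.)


Each bit -> 7 copies

0000000111111111111111111111


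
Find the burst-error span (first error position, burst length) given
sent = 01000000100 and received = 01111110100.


XOR: 00111110000

Burst at position 2, length 5


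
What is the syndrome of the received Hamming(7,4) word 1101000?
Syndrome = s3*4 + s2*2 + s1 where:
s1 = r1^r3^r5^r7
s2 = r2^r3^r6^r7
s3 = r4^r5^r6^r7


s1=1, s2=1, s3=1

Syndrome = 7 (error at position 7)


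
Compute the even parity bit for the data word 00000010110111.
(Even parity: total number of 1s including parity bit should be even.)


Number of 1s in data: 6
Parity bit: 0

0


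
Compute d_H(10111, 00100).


XOR: 10011
Count of 1s: 3

3


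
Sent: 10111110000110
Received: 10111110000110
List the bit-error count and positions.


XOR: 00000000000000

0 errors (received matches sent)


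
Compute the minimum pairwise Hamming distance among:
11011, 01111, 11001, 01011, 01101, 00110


Comparing all pairs, minimum distance: 1
Can detect 0 errors, correct 0 errors

1


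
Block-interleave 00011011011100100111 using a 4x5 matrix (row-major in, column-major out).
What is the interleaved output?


Matrix:
  00011
  01101
  11001
  00111
Read columns: 00100110010110011111

00100110010110011111


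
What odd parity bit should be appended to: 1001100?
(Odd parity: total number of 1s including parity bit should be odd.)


Number of 1s in data: 3
Parity bit: 0

0


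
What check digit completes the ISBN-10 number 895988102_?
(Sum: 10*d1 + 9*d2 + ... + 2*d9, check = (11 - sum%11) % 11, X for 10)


Weighted sum: 360
360 mod 11 = 8

Check digit: 3


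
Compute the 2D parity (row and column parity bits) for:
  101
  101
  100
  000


Row parities: 0010
Column parities: 100

Row P: 0010, Col P: 100, Corner: 1


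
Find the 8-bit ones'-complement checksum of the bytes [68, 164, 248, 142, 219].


Sum = 841 mod 256 = 73
Complement = 182

182


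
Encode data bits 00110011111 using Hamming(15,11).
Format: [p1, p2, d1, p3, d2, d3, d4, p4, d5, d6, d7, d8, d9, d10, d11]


Parity bits: p1=0, p2=1, p3=0, p4=1

010001110011111


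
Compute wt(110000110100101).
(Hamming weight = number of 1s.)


Counting 1s in 110000110100101

7


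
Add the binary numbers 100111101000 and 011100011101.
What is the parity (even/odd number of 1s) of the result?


100111101000 = 2536
011100011101 = 1821
Sum = 4357 = 1000100000101
1s count = 4

even parity (4 ones in 1000100000101)


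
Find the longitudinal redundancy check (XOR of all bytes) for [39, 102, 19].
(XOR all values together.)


XOR chain: 39 ^ 102 ^ 19 = 82

82


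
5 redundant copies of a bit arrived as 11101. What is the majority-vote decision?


Ones: 4 out of 5
Threshold: 3

1 (4/5 voted 1)


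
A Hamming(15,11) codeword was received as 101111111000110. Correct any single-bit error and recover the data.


Syndrome = 0: no error detected

Data: 11111000110 (no errors)


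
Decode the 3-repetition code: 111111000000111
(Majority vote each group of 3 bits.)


Groups: 111, 111, 000, 000, 111
Majority votes: 11001

11001


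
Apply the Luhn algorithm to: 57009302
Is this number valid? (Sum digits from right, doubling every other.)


Luhn sum = 22
22 mod 10 = 2

Invalid (Luhn sum mod 10 = 2)


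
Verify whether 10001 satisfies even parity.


Number of 1s: 2

Yes, parity is correct (2 ones)


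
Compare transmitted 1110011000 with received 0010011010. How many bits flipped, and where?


XOR: 1100000010

3 error(s) at position(s): 0, 1, 8


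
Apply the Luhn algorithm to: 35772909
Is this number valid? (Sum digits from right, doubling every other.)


Luhn sum = 45
45 mod 10 = 5

Invalid (Luhn sum mod 10 = 5)


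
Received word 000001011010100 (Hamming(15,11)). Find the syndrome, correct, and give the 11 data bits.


Syndrome = 1: error at position 1

Data: 00101010100 (corrected bit 1)


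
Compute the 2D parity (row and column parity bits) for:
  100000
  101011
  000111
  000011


Row parities: 1010
Column parities: 001111

Row P: 1010, Col P: 001111, Corner: 0


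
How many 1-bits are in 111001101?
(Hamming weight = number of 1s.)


Counting 1s in 111001101

6


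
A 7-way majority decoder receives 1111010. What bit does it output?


Ones: 5 out of 7
Threshold: 4

1 (5/7 voted 1)


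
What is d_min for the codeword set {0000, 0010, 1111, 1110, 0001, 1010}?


Comparing all pairs, minimum distance: 1
Can detect 0 errors, correct 0 errors

1


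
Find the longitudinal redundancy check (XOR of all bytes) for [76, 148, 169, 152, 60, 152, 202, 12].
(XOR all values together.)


XOR chain: 76 ^ 148 ^ 169 ^ 152 ^ 60 ^ 152 ^ 202 ^ 12 = 139

139


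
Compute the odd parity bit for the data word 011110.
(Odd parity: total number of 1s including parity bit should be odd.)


Number of 1s in data: 4
Parity bit: 1

1


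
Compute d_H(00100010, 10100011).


XOR: 10000001
Count of 1s: 2

2


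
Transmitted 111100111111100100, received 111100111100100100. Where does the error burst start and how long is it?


XOR: 000000000011000000

Burst at position 10, length 2


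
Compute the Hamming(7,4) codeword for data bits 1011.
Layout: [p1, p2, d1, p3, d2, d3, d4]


Parity bits: p1=0, p2=1, p3=0

0110011


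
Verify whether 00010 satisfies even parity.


Number of 1s: 1

No, parity error (1 ones)


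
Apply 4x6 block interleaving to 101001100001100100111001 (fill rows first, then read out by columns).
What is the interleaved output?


Matrix:
  101001
  100001
  100100
  111001
Read columns: 111100011001001000001101

111100011001001000001101


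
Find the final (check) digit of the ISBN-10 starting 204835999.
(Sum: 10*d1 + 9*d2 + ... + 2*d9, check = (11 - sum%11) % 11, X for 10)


Weighted sum: 232
232 mod 11 = 1

Check digit: X


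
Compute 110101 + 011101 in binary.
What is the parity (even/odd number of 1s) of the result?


110101 = 53
011101 = 29
Sum = 82 = 1010010
1s count = 3

odd parity (3 ones in 1010010)


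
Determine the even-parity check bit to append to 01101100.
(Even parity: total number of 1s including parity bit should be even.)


Number of 1s in data: 4
Parity bit: 0

0


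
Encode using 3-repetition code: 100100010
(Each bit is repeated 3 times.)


Each bit -> 3 copies

111000000111000000000111000


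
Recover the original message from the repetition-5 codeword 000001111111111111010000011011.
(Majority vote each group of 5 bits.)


Groups: 00000, 11111, 11111, 11101, 00000, 11011
Majority votes: 011101

011101


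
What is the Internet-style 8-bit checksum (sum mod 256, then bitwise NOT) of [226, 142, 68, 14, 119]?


Sum = 569 mod 256 = 57
Complement = 198

198


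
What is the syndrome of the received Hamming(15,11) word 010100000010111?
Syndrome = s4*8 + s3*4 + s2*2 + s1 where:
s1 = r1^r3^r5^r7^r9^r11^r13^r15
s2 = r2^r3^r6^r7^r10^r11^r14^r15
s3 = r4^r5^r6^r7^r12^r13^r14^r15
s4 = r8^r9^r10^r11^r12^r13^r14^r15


s1=1, s2=0, s3=0, s4=0

Syndrome = 1 (error at position 1)


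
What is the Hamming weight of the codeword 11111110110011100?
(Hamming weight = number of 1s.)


Counting 1s in 11111110110011100

12


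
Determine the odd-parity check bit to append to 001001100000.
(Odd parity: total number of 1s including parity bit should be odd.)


Number of 1s in data: 3
Parity bit: 0

0


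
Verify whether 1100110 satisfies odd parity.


Number of 1s: 4

No, parity error (4 ones)


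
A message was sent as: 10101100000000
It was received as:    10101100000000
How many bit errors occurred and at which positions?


XOR: 00000000000000

0 errors (received matches sent)


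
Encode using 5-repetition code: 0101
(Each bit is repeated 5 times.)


Each bit -> 5 copies

00000111110000011111


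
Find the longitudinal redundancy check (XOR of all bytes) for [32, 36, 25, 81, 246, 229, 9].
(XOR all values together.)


XOR chain: 32 ^ 36 ^ 25 ^ 81 ^ 246 ^ 229 ^ 9 = 86

86


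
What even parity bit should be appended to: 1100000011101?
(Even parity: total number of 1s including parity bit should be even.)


Number of 1s in data: 6
Parity bit: 0

0


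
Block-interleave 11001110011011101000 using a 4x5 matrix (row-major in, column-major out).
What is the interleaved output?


Matrix:
  11001
  11001
  10111
  01000
Read columns: 11101101001000101110

11101101001000101110


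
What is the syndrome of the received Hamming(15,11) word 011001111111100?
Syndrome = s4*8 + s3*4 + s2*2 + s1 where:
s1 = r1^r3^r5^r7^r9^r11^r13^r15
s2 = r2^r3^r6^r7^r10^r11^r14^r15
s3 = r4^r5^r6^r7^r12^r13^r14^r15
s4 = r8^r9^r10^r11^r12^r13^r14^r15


s1=1, s2=0, s3=0, s4=0

Syndrome = 1 (error at position 1)


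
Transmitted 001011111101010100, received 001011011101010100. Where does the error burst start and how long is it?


XOR: 000000100000000000

Burst at position 6, length 1


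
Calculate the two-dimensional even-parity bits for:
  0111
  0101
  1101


Row parities: 101
Column parities: 1111

Row P: 101, Col P: 1111, Corner: 0


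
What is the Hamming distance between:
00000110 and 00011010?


XOR: 00011100
Count of 1s: 3

3


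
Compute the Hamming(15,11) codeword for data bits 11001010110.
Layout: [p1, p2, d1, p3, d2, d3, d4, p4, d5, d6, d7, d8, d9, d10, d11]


Parity bits: p1=1, p2=1, p3=1, p4=0

111110001010110


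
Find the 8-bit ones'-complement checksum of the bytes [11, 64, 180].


Sum = 255 mod 256 = 255
Complement = 0

0


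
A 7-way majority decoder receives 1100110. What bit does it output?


Ones: 4 out of 7
Threshold: 4

1 (4/7 voted 1)


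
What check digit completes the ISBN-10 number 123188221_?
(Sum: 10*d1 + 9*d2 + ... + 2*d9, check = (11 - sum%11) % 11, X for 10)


Weighted sum: 163
163 mod 11 = 9

Check digit: 2


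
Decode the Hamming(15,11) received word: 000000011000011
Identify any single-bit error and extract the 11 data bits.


Syndrome = 0: no error detected

Data: 00001000011 (no errors)


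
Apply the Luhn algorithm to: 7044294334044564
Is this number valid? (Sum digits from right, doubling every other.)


Luhn sum = 75
75 mod 10 = 5

Invalid (Luhn sum mod 10 = 5)


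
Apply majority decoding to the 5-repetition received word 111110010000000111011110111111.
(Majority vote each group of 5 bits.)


Groups: 11111, 00100, 00000, 11101, 11101, 11111
Majority votes: 100111

100111


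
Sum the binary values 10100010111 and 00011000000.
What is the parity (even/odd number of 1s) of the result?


10100010111 = 1303
00011000000 = 192
Sum = 1495 = 10111010111
1s count = 8

even parity (8 ones in 10111010111)


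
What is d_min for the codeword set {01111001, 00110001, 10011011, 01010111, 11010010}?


Comparing all pairs, minimum distance: 2
Can detect 1 errors, correct 0 errors

2


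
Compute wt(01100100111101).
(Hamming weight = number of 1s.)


Counting 1s in 01100100111101

8


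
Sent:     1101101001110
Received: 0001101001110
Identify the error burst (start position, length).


XOR: 1100000000000

Burst at position 0, length 2


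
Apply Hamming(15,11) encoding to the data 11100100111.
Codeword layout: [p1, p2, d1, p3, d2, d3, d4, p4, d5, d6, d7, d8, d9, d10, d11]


Parity bits: p1=0, p2=1, p3=1, p4=0

011111000100111


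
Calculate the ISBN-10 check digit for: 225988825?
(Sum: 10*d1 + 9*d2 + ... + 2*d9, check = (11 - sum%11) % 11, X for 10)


Weighted sum: 277
277 mod 11 = 2

Check digit: 9


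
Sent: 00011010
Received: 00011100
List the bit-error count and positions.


XOR: 00000110

2 error(s) at position(s): 5, 6


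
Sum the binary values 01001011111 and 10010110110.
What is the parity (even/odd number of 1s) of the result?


01001011111 = 607
10010110110 = 1206
Sum = 1813 = 11100010101
1s count = 6

even parity (6 ones in 11100010101)


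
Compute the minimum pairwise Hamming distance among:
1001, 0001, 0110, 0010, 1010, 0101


Comparing all pairs, minimum distance: 1
Can detect 0 errors, correct 0 errors

1


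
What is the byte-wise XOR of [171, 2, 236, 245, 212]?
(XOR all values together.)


XOR chain: 171 ^ 2 ^ 236 ^ 245 ^ 212 = 100

100


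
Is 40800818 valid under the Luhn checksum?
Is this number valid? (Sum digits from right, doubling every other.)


Luhn sum = 33
33 mod 10 = 3

Invalid (Luhn sum mod 10 = 3)


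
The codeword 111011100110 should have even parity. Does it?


Number of 1s: 8

Yes, parity is correct (8 ones)


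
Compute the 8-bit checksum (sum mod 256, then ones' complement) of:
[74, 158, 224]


Sum = 456 mod 256 = 200
Complement = 55

55


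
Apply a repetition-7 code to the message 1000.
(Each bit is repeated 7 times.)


Each bit -> 7 copies

1111111000000000000000000000


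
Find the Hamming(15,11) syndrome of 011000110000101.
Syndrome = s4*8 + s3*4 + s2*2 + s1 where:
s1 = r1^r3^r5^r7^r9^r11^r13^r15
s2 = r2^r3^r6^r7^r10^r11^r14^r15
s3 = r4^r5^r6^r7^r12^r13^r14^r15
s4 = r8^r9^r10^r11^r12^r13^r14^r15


s1=0, s2=0, s3=1, s4=1

Syndrome = 12 (error at position 12)


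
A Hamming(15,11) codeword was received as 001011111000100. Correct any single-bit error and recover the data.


Syndrome = 11: error at position 11

Data: 11111010100 (corrected bit 11)


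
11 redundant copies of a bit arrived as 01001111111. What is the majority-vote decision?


Ones: 8 out of 11
Threshold: 6

1 (8/11 voted 1)


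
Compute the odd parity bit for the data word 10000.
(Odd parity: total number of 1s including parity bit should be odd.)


Number of 1s in data: 1
Parity bit: 0

0


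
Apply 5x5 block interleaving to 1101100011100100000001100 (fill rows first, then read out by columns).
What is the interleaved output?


Matrix:
  11011
  00011
  10010
  00000
  01100
Read columns: 1010010001000011110011000

1010010001000011110011000


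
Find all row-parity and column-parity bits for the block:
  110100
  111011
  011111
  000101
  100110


Row parities: 11101
Column parities: 110011

Row P: 11101, Col P: 110011, Corner: 0


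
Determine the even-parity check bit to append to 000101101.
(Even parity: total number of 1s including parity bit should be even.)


Number of 1s in data: 4
Parity bit: 0

0


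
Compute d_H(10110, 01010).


XOR: 11100
Count of 1s: 3

3


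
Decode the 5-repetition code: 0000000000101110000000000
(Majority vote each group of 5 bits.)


Groups: 00000, 00000, 10111, 00000, 00000
Majority votes: 00100

00100


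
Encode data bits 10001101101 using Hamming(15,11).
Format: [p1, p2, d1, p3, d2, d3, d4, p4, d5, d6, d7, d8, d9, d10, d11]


Parity bits: p1=0, p2=1, p3=1, p4=1

011100011101101


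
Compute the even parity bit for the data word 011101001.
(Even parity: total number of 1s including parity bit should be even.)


Number of 1s in data: 5
Parity bit: 1

1


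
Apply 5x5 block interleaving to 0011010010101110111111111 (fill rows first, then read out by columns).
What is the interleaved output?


Matrix:
  00110
  10010
  10111
  01111
  11111
Read columns: 0110100011101111111100111

0110100011101111111100111


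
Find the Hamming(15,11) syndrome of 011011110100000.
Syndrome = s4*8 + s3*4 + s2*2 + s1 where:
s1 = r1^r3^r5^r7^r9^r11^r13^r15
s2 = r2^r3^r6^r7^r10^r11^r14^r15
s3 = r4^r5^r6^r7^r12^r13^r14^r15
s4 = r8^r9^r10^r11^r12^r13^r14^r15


s1=1, s2=1, s3=1, s4=0

Syndrome = 7 (error at position 7)


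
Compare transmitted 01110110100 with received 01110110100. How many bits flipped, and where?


XOR: 00000000000

0 errors (received matches sent)


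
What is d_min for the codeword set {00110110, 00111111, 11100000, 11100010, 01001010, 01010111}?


Comparing all pairs, minimum distance: 1
Can detect 0 errors, correct 0 errors

1


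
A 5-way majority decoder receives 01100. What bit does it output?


Ones: 2 out of 5
Threshold: 3

0 (2/5 voted 1)


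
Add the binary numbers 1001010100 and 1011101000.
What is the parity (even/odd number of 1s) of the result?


1001010100 = 596
1011101000 = 744
Sum = 1340 = 10100111100
1s count = 6

even parity (6 ones in 10100111100)


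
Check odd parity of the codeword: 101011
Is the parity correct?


Number of 1s: 4

No, parity error (4 ones)


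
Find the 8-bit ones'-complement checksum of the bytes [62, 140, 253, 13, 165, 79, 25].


Sum = 737 mod 256 = 225
Complement = 30

30


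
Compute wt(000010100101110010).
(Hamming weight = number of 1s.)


Counting 1s in 000010100101110010

7


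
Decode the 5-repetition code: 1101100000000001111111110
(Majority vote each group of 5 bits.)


Groups: 11011, 00000, 00000, 11111, 11110
Majority votes: 10011

10011


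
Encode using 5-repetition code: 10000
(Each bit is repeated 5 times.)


Each bit -> 5 copies

1111100000000000000000000


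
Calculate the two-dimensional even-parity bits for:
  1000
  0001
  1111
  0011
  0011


Row parities: 11000
Column parities: 0110

Row P: 11000, Col P: 0110, Corner: 0


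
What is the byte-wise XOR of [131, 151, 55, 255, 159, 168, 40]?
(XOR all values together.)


XOR chain: 131 ^ 151 ^ 55 ^ 255 ^ 159 ^ 168 ^ 40 = 195

195


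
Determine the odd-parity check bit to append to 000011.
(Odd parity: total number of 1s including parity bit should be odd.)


Number of 1s in data: 2
Parity bit: 1

1


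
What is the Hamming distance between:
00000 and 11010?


XOR: 11010
Count of 1s: 3

3


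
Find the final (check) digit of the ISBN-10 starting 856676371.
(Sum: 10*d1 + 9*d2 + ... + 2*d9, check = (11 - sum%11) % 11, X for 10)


Weighted sum: 322
322 mod 11 = 3

Check digit: 8


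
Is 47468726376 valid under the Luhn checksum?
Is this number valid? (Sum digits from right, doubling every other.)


Luhn sum = 48
48 mod 10 = 8

Invalid (Luhn sum mod 10 = 8)


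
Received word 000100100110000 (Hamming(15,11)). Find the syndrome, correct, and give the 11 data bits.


Syndrome = 2: error at position 2

Data: 00010110000 (corrected bit 2)


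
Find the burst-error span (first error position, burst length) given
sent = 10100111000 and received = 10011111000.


XOR: 00111000000

Burst at position 2, length 3


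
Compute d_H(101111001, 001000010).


XOR: 100111011
Count of 1s: 6

6


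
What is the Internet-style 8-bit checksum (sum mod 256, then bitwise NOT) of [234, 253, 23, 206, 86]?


Sum = 802 mod 256 = 34
Complement = 221

221


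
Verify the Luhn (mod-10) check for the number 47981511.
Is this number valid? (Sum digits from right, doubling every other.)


Luhn sum = 42
42 mod 10 = 2

Invalid (Luhn sum mod 10 = 2)


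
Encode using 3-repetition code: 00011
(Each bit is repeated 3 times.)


Each bit -> 3 copies

000000000111111


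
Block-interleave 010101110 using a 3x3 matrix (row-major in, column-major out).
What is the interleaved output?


Matrix:
  010
  101
  110
Read columns: 011101010

011101010


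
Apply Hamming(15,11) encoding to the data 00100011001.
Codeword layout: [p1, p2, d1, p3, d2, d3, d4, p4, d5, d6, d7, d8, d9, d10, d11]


Parity bits: p1=0, p2=1, p3=1, p4=1

010101010011001


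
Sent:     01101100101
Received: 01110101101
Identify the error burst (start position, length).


XOR: 00011001000

Burst at position 3, length 5


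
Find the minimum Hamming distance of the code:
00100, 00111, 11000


Comparing all pairs, minimum distance: 2
Can detect 1 errors, correct 0 errors

2


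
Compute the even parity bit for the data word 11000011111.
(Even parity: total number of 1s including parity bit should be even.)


Number of 1s in data: 7
Parity bit: 1

1


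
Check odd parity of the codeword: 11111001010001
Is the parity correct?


Number of 1s: 8

No, parity error (8 ones)


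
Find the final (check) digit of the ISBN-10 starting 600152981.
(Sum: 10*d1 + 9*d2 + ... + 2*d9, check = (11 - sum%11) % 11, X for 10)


Weighted sum: 169
169 mod 11 = 4

Check digit: 7


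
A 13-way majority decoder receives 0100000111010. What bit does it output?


Ones: 5 out of 13
Threshold: 7

0 (5/13 voted 1)


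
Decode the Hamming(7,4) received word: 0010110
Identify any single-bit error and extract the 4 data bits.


Syndrome = 0: no error detected

Data: 1110 (no errors)
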